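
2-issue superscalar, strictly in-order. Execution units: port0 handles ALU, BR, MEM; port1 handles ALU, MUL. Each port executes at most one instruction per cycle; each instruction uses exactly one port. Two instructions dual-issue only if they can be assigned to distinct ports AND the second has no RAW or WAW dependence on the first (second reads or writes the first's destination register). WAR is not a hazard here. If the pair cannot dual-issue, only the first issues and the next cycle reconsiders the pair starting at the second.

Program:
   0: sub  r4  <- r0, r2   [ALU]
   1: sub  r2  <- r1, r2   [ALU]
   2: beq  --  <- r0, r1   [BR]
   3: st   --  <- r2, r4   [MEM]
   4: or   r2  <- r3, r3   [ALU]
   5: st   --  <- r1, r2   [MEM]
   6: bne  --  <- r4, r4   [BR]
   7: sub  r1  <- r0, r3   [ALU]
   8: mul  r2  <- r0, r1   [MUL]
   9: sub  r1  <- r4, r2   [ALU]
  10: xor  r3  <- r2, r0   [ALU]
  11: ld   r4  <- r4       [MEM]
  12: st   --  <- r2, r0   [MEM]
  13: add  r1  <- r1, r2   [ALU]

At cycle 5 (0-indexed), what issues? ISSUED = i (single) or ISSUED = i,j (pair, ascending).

  cy0 -> i0&i1 (sub;sub) pair
  cy1 -> i2 (beq) no-port BR/MEM
  cy2 -> i3&i4 (st;or) pair
  cy3 -> i5 (st) no-port MEM/BR
  cy4 -> i6&i7 (bne;sub) pair
  cy5 -> i8 (mul) RAW r2
  cy6 -> i9&i10 (sub;xor) pair
  cy7 -> i11 (ld) no-port MEM/MEM
  cy8 -> i12&i13 (st;add) pair

ISSUED = 8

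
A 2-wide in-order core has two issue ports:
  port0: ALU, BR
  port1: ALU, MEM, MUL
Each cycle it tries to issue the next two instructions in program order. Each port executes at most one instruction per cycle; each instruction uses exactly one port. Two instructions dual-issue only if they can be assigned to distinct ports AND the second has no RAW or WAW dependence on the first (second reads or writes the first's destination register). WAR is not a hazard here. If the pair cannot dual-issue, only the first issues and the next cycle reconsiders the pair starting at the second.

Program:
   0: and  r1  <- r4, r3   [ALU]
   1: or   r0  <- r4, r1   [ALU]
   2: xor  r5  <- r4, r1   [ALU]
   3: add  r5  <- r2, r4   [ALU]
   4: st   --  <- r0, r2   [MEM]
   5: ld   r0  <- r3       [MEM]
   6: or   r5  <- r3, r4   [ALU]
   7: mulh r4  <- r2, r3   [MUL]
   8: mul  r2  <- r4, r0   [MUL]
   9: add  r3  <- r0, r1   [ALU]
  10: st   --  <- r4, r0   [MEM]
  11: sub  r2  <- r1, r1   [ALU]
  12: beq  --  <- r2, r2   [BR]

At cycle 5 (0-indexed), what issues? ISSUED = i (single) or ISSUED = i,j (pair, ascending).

  cy0 -> i0 (and.ALU) RAW r1
  cy1 -> i1/i2 (or.ALU xor.ALU) 2-wide
  cy2 -> i3/i4 (add.ALU st.MEM) 2-wide
  cy3 -> i5/i6 (ld.MEM or.ALU) 2-wide
  cy4 -> i7 (mulh.MUL) no-port MUL/MUL
  cy5 -> i8/i9 (mul.MUL add.ALU) 2-wide
  cy6 -> i10/i11 (st.MEM sub.ALU) 2-wide
  cy7 -> i12 (beq.BR) tail

ISSUED = 8,9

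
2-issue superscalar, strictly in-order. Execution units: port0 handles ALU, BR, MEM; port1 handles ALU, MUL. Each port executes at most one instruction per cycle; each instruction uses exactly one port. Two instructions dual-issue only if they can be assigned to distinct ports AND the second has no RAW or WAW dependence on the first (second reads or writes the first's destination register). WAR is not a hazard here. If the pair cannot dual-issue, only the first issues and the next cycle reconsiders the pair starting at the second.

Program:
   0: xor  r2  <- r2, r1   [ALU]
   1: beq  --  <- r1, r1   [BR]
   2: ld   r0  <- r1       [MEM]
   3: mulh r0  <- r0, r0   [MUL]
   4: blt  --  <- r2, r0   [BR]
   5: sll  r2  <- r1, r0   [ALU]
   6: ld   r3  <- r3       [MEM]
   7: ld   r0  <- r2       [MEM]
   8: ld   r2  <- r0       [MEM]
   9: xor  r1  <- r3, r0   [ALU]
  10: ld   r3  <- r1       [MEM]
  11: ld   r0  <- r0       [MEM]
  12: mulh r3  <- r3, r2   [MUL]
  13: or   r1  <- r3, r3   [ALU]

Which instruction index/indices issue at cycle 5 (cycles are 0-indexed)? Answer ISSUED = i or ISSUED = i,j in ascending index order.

ISSUED = 7

[0] i0+i1  xor.ALU/beq.BR  -- 2-wide
[1] i2  ld.MEM  -- RAW+WAW r0
[2] i3  mulh.MUL  -- RAW r0
[3] i4+i5  blt.BR/sll.ALU  -- 2-wide
[4] i6  ld.MEM  -- no-port MEM/MEM
[5] i7  ld.MEM  -- no-port MEM/MEM
[6] i8+i9  ld.MEM/xor.ALU  -- 2-wide
[7] i10  ld.MEM  -- no-port MEM/MEM
[8] i11+i12  ld.MEM/mulh.MUL  -- 2-wide
[9] i13  or.ALU  -- tail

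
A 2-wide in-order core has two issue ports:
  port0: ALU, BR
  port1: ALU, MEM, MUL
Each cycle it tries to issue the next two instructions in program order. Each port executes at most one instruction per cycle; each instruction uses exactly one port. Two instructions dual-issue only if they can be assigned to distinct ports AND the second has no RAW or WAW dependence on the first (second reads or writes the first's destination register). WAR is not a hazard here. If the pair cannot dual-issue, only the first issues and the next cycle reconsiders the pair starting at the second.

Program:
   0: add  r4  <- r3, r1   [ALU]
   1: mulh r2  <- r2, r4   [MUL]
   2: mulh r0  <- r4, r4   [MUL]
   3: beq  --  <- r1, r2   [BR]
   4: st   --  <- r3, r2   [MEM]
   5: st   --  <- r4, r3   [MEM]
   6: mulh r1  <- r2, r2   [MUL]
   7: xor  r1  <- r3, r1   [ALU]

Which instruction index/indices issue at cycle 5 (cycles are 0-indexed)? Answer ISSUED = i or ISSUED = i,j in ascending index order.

ISSUED = 6

0. add @i0  | RAW r4
1. mulh @i1  | no-port MUL/MUL
2. mulh/beq @i2/i3  | 2-wide
3. st @i4  | no-port MEM/MEM
4. st @i5  | no-port MEM/MUL
5. mulh @i6  | RAW+WAW r1
6. xor @i7  | tail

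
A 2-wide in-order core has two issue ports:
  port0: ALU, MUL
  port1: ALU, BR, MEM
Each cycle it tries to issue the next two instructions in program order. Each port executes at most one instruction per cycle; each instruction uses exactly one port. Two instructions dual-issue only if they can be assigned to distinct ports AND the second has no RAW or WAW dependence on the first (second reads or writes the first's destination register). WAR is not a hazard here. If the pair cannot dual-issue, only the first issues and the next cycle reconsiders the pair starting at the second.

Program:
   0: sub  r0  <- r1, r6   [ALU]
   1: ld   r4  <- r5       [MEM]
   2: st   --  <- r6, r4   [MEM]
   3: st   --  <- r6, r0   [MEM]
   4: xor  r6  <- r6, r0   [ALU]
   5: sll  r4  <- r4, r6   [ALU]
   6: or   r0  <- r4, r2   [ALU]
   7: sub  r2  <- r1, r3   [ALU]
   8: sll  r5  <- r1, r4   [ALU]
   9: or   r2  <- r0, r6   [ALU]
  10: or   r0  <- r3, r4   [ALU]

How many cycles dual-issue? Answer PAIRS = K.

PAIRS = 4

  cy0 -> i0/i1 (sub ld) 2-wide
  cy1 -> i2 (st) no-port MEM/MEM
  cy2 -> i3/i4 (st xor) 2-wide
  cy3 -> i5 (sll) RAW r4
  cy4 -> i6/i7 (or sub) 2-wide
  cy5 -> i8/i9 (sll or) 2-wide
  cy6 -> i10 (or) tail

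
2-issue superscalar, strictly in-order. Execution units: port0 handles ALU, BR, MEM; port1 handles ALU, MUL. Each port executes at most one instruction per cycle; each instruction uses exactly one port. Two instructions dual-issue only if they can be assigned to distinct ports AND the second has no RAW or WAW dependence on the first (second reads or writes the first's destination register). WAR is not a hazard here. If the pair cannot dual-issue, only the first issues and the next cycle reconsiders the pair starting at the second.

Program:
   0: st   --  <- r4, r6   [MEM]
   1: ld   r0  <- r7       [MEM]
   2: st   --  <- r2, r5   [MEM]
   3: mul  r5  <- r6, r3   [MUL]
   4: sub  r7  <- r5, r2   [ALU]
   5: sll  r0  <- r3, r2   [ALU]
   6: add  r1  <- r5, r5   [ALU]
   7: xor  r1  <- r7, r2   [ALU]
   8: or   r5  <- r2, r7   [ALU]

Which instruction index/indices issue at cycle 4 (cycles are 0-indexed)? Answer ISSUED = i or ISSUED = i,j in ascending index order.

c0: i0 st.MEM  no-port MEM/MEM
c1: i1 ld.MEM  no-port MEM/MEM
c2: i2&i3 st.MEM+mul.MUL  dual
c3: i4&i5 sub.ALU+sll.ALU  dual
c4: i6 add.ALU  WAW r1
c5: i7&i8 xor.ALU+or.ALU  dual

ISSUED = 6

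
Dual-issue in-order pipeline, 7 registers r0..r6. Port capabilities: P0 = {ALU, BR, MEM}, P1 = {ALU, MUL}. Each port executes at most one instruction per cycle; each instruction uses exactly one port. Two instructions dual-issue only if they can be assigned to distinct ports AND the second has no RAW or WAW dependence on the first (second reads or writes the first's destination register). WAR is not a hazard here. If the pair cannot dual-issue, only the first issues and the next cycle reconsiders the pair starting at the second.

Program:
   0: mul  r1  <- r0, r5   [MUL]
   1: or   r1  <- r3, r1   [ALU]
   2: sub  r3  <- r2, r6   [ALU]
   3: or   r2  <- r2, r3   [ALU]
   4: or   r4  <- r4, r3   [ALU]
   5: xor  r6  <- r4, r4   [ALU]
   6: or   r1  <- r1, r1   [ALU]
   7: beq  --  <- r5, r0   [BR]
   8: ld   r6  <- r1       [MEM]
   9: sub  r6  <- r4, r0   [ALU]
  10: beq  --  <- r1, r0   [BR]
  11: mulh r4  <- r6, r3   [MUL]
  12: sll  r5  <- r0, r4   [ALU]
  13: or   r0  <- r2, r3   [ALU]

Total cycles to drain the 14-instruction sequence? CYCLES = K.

CYCLES = 9

  cy0 -> i0 (mul) RAW+WAW r1
  cy1 -> i1+i2 (or+sub) dual
  cy2 -> i3+i4 (or+or) dual
  cy3 -> i5+i6 (xor+or) dual
  cy4 -> i7 (beq) no-port BR/MEM
  cy5 -> i8 (ld) WAW r6
  cy6 -> i9+i10 (sub+beq) dual
  cy7 -> i11 (mulh) RAW r4
  cy8 -> i12+i13 (sll+or) dual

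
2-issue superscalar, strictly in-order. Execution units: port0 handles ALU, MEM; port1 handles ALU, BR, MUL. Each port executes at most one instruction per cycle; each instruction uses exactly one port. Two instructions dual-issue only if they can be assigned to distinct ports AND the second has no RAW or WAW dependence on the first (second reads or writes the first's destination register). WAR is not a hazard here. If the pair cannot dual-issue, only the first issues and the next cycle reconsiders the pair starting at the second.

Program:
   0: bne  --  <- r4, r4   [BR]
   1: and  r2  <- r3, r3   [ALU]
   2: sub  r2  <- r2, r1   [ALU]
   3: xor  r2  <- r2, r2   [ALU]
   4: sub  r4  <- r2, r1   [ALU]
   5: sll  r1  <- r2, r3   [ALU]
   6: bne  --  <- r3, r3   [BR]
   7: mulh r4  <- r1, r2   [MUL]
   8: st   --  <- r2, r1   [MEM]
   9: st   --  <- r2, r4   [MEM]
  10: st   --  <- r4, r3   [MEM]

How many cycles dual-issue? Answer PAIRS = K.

PAIRS = 3

0. bne.BR;and.ALU @i0&i1  | dual
1. sub.ALU @i2  | RAW+WAW r2
2. xor.ALU @i3  | RAW r2
3. sub.ALU;sll.ALU @i4&i5  | dual
4. bne.BR @i6  | no-port BR/MUL
5. mulh.MUL;st.MEM @i7&i8  | dual
6. st.MEM @i9  | no-port MEM/MEM
7. st.MEM @i10  | tail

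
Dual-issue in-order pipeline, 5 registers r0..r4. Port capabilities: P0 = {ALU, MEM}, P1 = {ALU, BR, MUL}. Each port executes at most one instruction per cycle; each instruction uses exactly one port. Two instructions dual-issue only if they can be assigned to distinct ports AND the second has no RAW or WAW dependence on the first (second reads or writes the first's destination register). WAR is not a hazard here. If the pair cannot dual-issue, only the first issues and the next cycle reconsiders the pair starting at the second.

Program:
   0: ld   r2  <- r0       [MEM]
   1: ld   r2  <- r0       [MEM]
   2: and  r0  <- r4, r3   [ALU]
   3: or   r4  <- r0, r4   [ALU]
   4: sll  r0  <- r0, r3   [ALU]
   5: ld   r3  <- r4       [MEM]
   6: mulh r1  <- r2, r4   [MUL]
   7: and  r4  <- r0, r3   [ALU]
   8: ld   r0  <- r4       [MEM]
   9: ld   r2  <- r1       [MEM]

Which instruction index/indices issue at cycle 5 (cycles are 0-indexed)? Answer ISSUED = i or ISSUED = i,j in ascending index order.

  cy0 -> i0 (ld) no-port MEM/MEM
  cy1 -> i1/i2 (ld/and) dual
  cy2 -> i3/i4 (or/sll) dual
  cy3 -> i5/i6 (ld/mulh) dual
  cy4 -> i7 (and) RAW r4
  cy5 -> i8 (ld) no-port MEM/MEM
  cy6 -> i9 (ld) tail

ISSUED = 8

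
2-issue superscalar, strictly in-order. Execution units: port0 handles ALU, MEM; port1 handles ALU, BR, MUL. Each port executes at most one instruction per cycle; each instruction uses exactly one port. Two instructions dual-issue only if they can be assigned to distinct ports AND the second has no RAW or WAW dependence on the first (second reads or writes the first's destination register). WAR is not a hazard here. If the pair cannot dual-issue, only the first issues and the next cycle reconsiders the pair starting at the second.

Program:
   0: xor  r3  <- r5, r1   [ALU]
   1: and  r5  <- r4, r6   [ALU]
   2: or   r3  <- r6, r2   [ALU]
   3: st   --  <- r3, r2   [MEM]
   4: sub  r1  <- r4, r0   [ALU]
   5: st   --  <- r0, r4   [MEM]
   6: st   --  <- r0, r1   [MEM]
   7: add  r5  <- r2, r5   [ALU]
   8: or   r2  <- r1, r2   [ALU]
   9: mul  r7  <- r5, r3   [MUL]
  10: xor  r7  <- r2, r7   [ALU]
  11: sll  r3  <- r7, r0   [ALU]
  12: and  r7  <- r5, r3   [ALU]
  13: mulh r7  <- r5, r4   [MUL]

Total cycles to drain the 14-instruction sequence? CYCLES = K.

[0] i0+i1  xor and  -- 2-wide
[1] i2  or  -- RAW r3
[2] i3+i4  st sub  -- 2-wide
[3] i5  st  -- no-port MEM/MEM
[4] i6+i7  st add  -- 2-wide
[5] i8+i9  or mul  -- 2-wide
[6] i10  xor  -- RAW r7
[7] i11  sll  -- RAW r3
[8] i12  and  -- WAW r7
[9] i13  mulh  -- tail

CYCLES = 10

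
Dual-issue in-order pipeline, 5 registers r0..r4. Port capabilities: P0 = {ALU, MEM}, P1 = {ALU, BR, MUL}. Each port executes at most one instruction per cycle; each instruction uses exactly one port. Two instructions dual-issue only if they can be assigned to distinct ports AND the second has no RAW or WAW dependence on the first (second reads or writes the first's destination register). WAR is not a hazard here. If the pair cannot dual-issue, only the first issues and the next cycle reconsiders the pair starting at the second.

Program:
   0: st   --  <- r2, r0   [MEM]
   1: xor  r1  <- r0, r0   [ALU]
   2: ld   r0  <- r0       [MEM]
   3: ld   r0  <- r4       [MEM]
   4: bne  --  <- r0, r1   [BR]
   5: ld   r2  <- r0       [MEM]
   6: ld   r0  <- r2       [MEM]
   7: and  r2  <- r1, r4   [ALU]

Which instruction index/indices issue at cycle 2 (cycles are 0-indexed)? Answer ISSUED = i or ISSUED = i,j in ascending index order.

#0 head=0: st xor i0+i1 2-wide
#1 head=2: ld i2 no-port MEM/MEM
#2 head=3: ld i3 RAW r0
#3 head=4: bne ld i4+i5 2-wide
#4 head=6: ld and i6+i7 2-wide

ISSUED = 3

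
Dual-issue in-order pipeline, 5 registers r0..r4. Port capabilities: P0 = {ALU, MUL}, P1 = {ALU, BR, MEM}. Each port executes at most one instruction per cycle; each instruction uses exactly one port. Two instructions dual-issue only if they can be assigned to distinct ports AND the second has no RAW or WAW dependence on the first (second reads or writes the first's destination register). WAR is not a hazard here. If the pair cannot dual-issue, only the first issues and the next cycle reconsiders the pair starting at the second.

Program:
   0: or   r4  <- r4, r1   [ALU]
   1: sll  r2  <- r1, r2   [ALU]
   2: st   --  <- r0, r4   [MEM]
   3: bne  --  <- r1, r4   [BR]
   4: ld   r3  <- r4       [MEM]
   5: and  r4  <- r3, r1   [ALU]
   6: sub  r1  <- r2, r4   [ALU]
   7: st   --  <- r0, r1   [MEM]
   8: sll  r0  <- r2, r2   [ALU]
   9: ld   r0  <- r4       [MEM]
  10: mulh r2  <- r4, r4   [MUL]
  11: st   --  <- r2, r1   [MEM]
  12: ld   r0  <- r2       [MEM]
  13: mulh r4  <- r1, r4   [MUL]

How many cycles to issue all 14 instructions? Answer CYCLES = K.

CYCLES = 10

0. or.ALU/sll.ALU @i0&i1  | 2-wide
1. st.MEM @i2  | no-port MEM/BR
2. bne.BR @i3  | no-port BR/MEM
3. ld.MEM @i4  | RAW r3
4. and.ALU @i5  | RAW r4
5. sub.ALU @i6  | RAW r1
6. st.MEM/sll.ALU @i7&i8  | 2-wide
7. ld.MEM/mulh.MUL @i9&i10  | 2-wide
8. st.MEM @i11  | no-port MEM/MEM
9. ld.MEM/mulh.MUL @i12&i13  | 2-wide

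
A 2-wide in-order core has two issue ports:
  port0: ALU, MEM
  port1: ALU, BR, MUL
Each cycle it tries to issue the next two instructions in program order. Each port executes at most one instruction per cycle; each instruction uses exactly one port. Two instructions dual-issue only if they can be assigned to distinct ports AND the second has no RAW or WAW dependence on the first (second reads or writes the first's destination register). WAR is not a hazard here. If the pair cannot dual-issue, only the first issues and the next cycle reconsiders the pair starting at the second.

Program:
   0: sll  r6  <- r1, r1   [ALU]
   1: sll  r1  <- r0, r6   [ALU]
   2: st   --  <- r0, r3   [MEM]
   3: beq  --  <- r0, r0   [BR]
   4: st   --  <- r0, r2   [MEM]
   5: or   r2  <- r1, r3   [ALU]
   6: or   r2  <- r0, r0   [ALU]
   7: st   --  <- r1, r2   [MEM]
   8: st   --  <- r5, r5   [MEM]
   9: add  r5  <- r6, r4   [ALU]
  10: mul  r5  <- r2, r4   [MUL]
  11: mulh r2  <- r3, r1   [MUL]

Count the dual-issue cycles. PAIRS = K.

c0: i0 sll  RAW r6
c1: i1+i2 sll/st  2-wide
c2: i3+i4 beq/st  2-wide
c3: i5 or  WAW r2
c4: i6 or  RAW r2
c5: i7 st  no-port MEM/MEM
c6: i8+i9 st/add  2-wide
c7: i10 mul  no-port MUL/MUL
c8: i11 mulh  tail

PAIRS = 3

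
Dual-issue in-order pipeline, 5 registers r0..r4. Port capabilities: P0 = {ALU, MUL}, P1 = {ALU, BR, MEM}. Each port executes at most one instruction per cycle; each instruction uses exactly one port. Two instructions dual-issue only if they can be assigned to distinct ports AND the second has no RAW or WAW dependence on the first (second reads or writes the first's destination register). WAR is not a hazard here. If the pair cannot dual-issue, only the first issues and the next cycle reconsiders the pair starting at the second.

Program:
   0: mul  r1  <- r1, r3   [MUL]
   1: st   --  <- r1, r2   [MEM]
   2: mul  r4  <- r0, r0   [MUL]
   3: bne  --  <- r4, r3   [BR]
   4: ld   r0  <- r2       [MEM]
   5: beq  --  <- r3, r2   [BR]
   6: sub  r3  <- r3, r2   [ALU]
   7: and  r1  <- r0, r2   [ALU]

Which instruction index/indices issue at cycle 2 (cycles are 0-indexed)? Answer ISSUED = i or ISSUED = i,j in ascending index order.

#0 head=0: mul.MUL i0 RAW r1
#1 head=1: st.MEM+mul.MUL i1/i2 pair
#2 head=3: bne.BR i3 no-port BR/MEM
#3 head=4: ld.MEM i4 no-port MEM/BR
#4 head=5: beq.BR+sub.ALU i5/i6 pair
#5 head=7: and.ALU i7 tail

ISSUED = 3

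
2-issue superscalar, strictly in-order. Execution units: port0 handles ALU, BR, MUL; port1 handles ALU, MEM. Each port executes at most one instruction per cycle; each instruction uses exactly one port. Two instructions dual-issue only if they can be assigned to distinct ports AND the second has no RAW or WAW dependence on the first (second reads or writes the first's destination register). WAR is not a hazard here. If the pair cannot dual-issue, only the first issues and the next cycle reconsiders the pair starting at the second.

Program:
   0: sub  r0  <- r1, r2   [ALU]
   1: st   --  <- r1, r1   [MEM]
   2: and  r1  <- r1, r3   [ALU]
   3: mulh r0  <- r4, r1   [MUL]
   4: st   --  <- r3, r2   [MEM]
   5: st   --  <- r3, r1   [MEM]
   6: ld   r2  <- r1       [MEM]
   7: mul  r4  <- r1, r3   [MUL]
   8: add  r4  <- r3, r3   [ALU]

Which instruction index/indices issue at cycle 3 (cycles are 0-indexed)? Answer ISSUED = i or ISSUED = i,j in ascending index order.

  cy0 -> i0+i1 (sub st) dual
  cy1 -> i2 (and) RAW r1
  cy2 -> i3+i4 (mulh st) dual
  cy3 -> i5 (st) no-port MEM/MEM
  cy4 -> i6+i7 (ld mul) dual
  cy5 -> i8 (add) tail

ISSUED = 5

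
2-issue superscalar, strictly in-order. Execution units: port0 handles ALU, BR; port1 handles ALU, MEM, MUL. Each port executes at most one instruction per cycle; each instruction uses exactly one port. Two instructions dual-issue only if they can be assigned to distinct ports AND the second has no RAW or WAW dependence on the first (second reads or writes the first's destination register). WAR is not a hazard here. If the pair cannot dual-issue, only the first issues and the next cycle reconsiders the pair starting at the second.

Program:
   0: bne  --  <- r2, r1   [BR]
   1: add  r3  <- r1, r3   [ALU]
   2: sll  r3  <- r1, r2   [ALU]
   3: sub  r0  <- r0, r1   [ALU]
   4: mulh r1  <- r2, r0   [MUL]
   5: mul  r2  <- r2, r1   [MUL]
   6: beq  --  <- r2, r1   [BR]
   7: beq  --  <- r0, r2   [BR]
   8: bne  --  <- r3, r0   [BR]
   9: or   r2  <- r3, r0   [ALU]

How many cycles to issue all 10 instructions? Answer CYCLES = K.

CYCLES = 7

c0: i0,i1 bne.BR/add.ALU  2-wide
c1: i2,i3 sll.ALU/sub.ALU  2-wide
c2: i4 mulh.MUL  no-port MUL/MUL
c3: i5 mul.MUL  RAW r2
c4: i6 beq.BR  no-port BR/BR
c5: i7 beq.BR  no-port BR/BR
c6: i8,i9 bne.BR/or.ALU  2-wide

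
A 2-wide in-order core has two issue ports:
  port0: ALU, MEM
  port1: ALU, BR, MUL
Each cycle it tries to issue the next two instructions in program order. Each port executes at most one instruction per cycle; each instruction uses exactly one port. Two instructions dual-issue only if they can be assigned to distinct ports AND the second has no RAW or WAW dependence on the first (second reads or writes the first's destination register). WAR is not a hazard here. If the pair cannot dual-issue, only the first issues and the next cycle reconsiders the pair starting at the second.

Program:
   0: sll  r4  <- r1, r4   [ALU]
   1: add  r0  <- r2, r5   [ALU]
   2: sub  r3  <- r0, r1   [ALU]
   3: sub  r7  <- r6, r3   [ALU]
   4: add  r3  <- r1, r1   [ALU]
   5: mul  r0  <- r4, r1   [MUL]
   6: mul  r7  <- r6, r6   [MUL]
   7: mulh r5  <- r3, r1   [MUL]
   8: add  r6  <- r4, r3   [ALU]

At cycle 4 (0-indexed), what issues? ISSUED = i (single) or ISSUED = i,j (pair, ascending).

ISSUED = 6

#0 head=0: sll.ALU/add.ALU i0&i1 pair
#1 head=2: sub.ALU i2 RAW r3
#2 head=3: sub.ALU/add.ALU i3&i4 pair
#3 head=5: mul.MUL i5 no-port MUL/MUL
#4 head=6: mul.MUL i6 no-port MUL/MUL
#5 head=7: mulh.MUL/add.ALU i7&i8 pair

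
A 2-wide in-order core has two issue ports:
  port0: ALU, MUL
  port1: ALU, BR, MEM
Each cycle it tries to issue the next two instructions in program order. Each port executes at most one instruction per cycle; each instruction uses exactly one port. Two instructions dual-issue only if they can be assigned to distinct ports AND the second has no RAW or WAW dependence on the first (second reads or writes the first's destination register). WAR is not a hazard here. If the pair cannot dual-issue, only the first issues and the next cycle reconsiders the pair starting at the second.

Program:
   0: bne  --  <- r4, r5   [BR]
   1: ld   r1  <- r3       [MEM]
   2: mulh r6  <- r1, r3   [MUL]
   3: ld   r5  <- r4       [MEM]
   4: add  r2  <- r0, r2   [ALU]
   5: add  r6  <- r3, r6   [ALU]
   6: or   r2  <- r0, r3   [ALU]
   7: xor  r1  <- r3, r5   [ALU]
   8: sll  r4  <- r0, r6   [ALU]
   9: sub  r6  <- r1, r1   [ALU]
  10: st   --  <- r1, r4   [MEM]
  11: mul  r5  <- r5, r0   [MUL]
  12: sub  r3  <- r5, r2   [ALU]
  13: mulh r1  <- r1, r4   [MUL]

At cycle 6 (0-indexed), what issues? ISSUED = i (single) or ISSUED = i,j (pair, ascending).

ISSUED = 10,11

  cy0 -> i0 (bne) no-port BR/MEM
  cy1 -> i1 (ld) RAW r1
  cy2 -> i2/i3 (mulh;ld) 2-wide
  cy3 -> i4/i5 (add;add) 2-wide
  cy4 -> i6/i7 (or;xor) 2-wide
  cy5 -> i8/i9 (sll;sub) 2-wide
  cy6 -> i10/i11 (st;mul) 2-wide
  cy7 -> i12/i13 (sub;mulh) 2-wide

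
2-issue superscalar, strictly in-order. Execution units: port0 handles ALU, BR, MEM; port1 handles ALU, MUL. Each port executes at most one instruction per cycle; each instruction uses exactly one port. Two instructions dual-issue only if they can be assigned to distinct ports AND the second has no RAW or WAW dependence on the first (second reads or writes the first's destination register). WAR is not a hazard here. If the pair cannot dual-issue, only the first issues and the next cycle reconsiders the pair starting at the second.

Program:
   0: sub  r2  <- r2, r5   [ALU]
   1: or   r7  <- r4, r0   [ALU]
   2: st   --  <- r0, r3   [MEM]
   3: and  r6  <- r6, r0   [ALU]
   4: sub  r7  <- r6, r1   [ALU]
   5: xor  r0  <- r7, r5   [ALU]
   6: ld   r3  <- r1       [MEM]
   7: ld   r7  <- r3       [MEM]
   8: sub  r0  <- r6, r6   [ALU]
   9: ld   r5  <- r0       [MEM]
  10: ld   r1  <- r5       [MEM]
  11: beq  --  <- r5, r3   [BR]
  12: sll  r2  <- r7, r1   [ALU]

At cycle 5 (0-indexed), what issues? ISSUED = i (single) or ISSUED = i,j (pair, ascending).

  cy0 -> i0+i1 (sub.ALU or.ALU) 2-wide
  cy1 -> i2+i3 (st.MEM and.ALU) 2-wide
  cy2 -> i4 (sub.ALU) RAW r7
  cy3 -> i5+i6 (xor.ALU ld.MEM) 2-wide
  cy4 -> i7+i8 (ld.MEM sub.ALU) 2-wide
  cy5 -> i9 (ld.MEM) no-port MEM/MEM
  cy6 -> i10 (ld.MEM) no-port MEM/BR
  cy7 -> i11+i12 (beq.BR sll.ALU) 2-wide

ISSUED = 9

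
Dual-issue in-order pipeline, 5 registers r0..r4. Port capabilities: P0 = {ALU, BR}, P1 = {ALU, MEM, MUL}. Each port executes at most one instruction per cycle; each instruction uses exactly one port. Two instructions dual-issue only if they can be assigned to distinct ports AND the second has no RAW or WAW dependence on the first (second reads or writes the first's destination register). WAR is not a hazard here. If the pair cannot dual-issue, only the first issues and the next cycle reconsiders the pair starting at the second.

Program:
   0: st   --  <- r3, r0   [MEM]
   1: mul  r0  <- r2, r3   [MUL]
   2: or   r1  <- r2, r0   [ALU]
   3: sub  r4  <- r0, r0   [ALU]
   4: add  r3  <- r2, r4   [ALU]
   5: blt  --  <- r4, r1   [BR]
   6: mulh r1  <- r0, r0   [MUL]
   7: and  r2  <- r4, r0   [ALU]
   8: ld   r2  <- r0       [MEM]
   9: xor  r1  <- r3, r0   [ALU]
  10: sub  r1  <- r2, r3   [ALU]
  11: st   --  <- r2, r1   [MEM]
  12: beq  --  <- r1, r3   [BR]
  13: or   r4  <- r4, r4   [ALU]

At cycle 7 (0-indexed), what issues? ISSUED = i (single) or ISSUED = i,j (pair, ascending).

[0] i0  st  -- no-port MEM/MUL
[1] i1  mul  -- RAW r0
[2] i2+i3  or+sub  -- pair
[3] i4+i5  add+blt  -- pair
[4] i6+i7  mulh+and  -- pair
[5] i8+i9  ld+xor  -- pair
[6] i10  sub  -- RAW r1
[7] i11+i12  st+beq  -- pair
[8] i13  or  -- tail

ISSUED = 11,12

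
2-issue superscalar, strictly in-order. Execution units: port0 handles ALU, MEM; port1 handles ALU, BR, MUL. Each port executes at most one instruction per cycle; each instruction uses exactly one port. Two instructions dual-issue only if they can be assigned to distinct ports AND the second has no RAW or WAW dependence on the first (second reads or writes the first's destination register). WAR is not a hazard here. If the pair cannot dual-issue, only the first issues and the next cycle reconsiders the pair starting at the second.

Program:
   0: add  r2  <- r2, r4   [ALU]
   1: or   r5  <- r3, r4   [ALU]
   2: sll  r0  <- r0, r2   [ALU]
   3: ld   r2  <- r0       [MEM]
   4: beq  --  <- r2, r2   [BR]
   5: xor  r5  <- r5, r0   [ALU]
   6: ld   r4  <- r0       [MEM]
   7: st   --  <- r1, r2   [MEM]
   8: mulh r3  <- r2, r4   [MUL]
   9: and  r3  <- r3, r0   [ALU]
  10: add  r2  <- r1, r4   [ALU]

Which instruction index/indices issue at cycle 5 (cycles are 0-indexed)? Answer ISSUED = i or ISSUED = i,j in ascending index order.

ISSUED = 7,8

c0: i0/i1 add;or  dual
c1: i2 sll  RAW r0
c2: i3 ld  RAW r2
c3: i4/i5 beq;xor  dual
c4: i6 ld  no-port MEM/MEM
c5: i7/i8 st;mulh  dual
c6: i9/i10 and;add  dual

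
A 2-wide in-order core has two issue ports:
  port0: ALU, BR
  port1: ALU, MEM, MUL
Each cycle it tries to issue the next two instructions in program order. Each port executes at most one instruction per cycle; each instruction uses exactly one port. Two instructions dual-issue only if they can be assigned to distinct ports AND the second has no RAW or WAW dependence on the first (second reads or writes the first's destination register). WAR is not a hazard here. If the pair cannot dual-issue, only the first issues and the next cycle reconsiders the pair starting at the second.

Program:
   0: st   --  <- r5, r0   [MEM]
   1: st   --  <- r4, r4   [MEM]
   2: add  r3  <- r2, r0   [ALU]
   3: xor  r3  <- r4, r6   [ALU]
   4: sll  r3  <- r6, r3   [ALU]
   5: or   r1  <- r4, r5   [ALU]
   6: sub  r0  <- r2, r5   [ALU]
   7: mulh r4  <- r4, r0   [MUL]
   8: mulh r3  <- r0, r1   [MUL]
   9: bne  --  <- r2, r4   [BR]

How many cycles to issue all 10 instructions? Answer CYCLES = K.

c0: i0 st.MEM  no-port MEM/MEM
c1: i1,i2 st.MEM;add.ALU  2-wide
c2: i3 xor.ALU  RAW+WAW r3
c3: i4,i5 sll.ALU;or.ALU  2-wide
c4: i6 sub.ALU  RAW r0
c5: i7 mulh.MUL  no-port MUL/MUL
c6: i8,i9 mulh.MUL;bne.BR  2-wide

CYCLES = 7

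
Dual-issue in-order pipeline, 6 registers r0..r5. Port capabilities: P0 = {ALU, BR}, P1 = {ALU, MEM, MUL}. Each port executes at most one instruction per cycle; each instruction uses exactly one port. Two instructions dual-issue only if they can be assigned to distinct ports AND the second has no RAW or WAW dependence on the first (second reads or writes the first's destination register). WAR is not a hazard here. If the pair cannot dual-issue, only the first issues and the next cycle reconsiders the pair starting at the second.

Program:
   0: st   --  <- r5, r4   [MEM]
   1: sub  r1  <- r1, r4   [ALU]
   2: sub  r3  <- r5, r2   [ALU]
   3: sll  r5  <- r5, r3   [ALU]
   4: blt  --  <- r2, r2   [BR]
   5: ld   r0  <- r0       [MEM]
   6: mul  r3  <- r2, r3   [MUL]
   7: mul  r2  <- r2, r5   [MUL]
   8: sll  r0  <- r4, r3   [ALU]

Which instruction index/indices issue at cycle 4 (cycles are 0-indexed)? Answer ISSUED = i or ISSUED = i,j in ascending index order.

c0: i0,i1 st.MEM+sub.ALU  2-wide
c1: i2 sub.ALU  RAW r3
c2: i3,i4 sll.ALU+blt.BR  2-wide
c3: i5 ld.MEM  no-port MEM/MUL
c4: i6 mul.MUL  no-port MUL/MUL
c5: i7,i8 mul.MUL+sll.ALU  2-wide

ISSUED = 6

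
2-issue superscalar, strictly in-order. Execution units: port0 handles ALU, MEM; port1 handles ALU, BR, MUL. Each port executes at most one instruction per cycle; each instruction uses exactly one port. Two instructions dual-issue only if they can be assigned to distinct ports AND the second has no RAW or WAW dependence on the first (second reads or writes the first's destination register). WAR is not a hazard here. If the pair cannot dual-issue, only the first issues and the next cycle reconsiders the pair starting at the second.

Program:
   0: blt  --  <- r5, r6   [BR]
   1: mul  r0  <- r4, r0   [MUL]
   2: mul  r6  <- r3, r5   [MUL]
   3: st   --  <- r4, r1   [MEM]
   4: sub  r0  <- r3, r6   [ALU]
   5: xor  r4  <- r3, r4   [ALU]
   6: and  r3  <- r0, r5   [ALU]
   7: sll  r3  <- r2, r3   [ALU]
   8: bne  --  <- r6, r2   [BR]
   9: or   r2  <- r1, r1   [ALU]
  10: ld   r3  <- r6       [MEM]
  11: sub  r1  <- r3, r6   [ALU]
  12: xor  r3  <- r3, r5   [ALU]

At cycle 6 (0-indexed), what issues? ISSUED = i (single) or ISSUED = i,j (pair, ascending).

#0 head=0: blt.BR i0 no-port BR/MUL
#1 head=1: mul.MUL i1 no-port MUL/MUL
#2 head=2: mul.MUL+st.MEM i2+i3 2-wide
#3 head=4: sub.ALU+xor.ALU i4+i5 2-wide
#4 head=6: and.ALU i6 RAW+WAW r3
#5 head=7: sll.ALU+bne.BR i7+i8 2-wide
#6 head=9: or.ALU+ld.MEM i9+i10 2-wide
#7 head=11: sub.ALU+xor.ALU i11+i12 2-wide

ISSUED = 9,10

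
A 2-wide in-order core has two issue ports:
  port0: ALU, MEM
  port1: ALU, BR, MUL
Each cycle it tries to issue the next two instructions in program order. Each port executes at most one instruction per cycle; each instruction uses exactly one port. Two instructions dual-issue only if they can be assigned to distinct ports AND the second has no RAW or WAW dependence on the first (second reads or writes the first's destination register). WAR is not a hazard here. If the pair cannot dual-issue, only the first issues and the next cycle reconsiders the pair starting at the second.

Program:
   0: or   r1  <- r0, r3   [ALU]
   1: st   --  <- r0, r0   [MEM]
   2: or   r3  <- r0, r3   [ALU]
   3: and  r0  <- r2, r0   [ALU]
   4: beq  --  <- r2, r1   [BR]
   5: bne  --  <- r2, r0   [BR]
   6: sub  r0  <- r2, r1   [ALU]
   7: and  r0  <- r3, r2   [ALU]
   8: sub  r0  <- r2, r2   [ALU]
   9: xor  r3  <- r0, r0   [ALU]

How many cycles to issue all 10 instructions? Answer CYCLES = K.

CYCLES = 7

#0 head=0: or.ALU st.MEM i0&i1 2-wide
#1 head=2: or.ALU and.ALU i2&i3 2-wide
#2 head=4: beq.BR i4 no-port BR/BR
#3 head=5: bne.BR sub.ALU i5&i6 2-wide
#4 head=7: and.ALU i7 WAW r0
#5 head=8: sub.ALU i8 RAW r0
#6 head=9: xor.ALU i9 tail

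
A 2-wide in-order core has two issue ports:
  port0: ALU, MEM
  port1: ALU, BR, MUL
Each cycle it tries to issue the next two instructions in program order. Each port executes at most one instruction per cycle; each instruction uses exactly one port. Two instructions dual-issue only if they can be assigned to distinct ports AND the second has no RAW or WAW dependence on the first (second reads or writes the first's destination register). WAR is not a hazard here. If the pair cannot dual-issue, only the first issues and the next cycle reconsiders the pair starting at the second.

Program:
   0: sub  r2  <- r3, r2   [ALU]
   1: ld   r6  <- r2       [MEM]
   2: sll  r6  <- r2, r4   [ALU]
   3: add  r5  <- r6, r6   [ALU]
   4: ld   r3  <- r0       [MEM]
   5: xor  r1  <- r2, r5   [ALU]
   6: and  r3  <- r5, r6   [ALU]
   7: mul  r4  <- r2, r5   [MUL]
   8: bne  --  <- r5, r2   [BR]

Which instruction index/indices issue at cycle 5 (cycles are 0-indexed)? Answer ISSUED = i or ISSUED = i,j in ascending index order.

ISSUED = 7

t=0 i0:sub.ALU ; RAW r2
t=1 i1:ld.MEM ; WAW r6
t=2 i2:sll.ALU ; RAW r6
t=3 i3,i4:add.ALU/ld.MEM ; dual
t=4 i5,i6:xor.ALU/and.ALU ; dual
t=5 i7:mul.MUL ; no-port MUL/BR
t=6 i8:bne.BR ; tail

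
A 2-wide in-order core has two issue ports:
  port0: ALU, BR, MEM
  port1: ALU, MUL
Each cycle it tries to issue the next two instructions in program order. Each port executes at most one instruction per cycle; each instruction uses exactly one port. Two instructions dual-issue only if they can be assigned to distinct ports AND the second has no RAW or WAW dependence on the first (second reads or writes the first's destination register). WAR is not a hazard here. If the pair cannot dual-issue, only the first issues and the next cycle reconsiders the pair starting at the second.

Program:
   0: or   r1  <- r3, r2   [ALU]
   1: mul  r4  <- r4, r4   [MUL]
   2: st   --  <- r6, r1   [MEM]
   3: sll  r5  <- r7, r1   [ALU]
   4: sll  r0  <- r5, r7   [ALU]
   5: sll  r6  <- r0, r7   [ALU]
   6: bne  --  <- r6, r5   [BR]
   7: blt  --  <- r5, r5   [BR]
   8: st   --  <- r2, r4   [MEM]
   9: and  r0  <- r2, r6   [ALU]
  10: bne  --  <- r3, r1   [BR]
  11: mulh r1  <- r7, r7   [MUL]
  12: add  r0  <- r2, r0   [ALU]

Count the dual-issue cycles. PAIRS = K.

PAIRS = 4

[0] i0,i1  or/mul  -- pair
[1] i2,i3  st/sll  -- pair
[2] i4  sll  -- RAW r0
[3] i5  sll  -- RAW r6
[4] i6  bne  -- no-port BR/BR
[5] i7  blt  -- no-port BR/MEM
[6] i8,i9  st/and  -- pair
[7] i10,i11  bne/mulh  -- pair
[8] i12  add  -- tail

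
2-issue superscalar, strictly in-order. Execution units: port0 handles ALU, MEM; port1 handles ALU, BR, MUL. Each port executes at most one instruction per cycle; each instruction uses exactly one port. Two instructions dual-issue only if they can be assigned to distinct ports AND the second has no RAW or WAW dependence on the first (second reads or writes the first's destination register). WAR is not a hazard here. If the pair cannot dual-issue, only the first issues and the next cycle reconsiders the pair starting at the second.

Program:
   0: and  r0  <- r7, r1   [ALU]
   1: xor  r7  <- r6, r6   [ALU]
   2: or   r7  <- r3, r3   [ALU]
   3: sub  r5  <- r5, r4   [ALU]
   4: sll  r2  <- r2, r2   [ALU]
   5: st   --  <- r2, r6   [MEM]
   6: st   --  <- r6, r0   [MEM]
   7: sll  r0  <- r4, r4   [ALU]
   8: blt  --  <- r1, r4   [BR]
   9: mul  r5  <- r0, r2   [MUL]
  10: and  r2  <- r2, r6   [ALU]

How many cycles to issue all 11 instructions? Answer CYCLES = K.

CYCLES = 7

[0] i0/i1  and;xor  -- pair
[1] i2/i3  or;sub  -- pair
[2] i4  sll  -- RAW r2
[3] i5  st  -- no-port MEM/MEM
[4] i6/i7  st;sll  -- pair
[5] i8  blt  -- no-port BR/MUL
[6] i9/i10  mul;and  -- pair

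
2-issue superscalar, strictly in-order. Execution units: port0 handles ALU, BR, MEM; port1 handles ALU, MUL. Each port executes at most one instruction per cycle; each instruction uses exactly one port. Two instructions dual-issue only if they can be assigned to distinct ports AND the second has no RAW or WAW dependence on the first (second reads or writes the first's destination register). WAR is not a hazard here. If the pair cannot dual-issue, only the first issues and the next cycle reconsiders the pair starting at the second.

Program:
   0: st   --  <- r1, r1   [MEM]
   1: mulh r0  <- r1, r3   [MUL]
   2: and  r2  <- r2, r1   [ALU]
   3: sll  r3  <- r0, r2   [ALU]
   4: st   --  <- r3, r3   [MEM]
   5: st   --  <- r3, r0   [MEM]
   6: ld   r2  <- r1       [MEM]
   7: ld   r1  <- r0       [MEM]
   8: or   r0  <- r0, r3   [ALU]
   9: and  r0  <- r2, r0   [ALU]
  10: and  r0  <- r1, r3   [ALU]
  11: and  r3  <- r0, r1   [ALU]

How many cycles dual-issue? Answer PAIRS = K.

c0: i0/i1 st mulh  2-wide
c1: i2 and  RAW r2
c2: i3 sll  RAW r3
c3: i4 st  no-port MEM/MEM
c4: i5 st  no-port MEM/MEM
c5: i6 ld  no-port MEM/MEM
c6: i7/i8 ld or  2-wide
c7: i9 and  WAW r0
c8: i10 and  RAW r0
c9: i11 and  tail

PAIRS = 2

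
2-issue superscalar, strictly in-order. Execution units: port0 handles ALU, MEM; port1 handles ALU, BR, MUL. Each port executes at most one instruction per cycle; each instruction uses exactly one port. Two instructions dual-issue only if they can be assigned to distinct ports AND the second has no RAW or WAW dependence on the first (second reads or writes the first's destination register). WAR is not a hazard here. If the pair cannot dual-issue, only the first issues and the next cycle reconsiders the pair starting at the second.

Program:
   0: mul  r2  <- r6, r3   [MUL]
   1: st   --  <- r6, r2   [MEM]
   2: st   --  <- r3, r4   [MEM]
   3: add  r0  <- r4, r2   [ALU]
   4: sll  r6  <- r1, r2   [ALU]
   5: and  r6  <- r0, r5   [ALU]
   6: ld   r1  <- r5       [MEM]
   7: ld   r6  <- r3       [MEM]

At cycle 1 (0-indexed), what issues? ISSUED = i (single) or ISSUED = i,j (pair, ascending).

ISSUED = 1

0. mul @i0  | RAW r2
1. st @i1  | no-port MEM/MEM
2. st+add @i2,i3  | dual
3. sll @i4  | WAW r6
4. and+ld @i5,i6  | dual
5. ld @i7  | tail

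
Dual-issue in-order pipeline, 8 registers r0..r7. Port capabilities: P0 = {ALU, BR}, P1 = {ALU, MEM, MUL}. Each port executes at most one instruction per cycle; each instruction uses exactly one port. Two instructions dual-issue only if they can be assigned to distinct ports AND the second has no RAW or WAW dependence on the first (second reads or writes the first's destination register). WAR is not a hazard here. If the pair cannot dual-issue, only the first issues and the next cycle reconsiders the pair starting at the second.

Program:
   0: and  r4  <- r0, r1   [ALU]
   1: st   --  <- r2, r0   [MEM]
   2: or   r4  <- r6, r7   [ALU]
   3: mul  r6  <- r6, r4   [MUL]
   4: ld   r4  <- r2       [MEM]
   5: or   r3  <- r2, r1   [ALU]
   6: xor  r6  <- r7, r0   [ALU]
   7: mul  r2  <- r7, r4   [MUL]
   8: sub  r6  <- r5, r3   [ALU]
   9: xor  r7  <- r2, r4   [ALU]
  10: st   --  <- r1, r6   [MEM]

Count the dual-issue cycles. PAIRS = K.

#0 head=0: and/st i0+i1 2-wide
#1 head=2: or i2 RAW r4
#2 head=3: mul i3 no-port MUL/MEM
#3 head=4: ld/or i4+i5 2-wide
#4 head=6: xor/mul i6+i7 2-wide
#5 head=8: sub/xor i8+i9 2-wide
#6 head=10: st i10 tail

PAIRS = 4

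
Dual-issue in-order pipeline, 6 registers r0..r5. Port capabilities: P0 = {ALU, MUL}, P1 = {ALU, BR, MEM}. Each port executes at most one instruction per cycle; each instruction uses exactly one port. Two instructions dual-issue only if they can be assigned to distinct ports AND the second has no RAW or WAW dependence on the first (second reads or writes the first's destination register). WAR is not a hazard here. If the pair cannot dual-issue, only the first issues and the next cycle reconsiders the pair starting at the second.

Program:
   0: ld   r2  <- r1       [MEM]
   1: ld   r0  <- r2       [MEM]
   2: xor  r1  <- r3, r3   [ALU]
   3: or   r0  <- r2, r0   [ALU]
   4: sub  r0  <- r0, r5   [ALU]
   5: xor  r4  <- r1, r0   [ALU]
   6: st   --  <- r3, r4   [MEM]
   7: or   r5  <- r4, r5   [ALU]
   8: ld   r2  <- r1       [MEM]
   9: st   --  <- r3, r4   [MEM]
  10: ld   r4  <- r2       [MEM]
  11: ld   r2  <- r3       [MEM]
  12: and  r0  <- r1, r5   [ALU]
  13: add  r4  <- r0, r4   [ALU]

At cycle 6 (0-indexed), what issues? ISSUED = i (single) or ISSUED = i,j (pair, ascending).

t=0 i0:ld ; no-port MEM/MEM
t=1 i1/i2:ld;xor ; pair
t=2 i3:or ; RAW+WAW r0
t=3 i4:sub ; RAW r0
t=4 i5:xor ; RAW r4
t=5 i6/i7:st;or ; pair
t=6 i8:ld ; no-port MEM/MEM
t=7 i9:st ; no-port MEM/MEM
t=8 i10:ld ; no-port MEM/MEM
t=9 i11/i12:ld;and ; pair
t=10 i13:add ; tail

ISSUED = 8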